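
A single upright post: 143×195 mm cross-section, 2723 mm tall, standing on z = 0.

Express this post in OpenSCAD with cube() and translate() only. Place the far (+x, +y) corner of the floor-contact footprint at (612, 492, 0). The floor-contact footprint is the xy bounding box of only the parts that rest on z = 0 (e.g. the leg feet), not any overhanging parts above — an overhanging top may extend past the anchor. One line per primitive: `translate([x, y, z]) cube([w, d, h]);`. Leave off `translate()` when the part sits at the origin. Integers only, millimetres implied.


translate([469, 297, 0]) cube([143, 195, 2723]);


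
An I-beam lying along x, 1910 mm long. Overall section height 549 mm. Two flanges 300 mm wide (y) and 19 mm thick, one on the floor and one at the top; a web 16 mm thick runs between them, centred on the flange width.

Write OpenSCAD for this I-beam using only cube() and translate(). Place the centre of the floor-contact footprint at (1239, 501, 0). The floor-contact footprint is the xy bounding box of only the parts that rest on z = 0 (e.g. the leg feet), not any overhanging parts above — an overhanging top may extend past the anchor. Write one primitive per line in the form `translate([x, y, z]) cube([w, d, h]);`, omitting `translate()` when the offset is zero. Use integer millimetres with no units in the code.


translate([284, 351, 0]) cube([1910, 300, 19]);
translate([284, 493, 19]) cube([1910, 16, 511]);
translate([284, 351, 530]) cube([1910, 300, 19]);


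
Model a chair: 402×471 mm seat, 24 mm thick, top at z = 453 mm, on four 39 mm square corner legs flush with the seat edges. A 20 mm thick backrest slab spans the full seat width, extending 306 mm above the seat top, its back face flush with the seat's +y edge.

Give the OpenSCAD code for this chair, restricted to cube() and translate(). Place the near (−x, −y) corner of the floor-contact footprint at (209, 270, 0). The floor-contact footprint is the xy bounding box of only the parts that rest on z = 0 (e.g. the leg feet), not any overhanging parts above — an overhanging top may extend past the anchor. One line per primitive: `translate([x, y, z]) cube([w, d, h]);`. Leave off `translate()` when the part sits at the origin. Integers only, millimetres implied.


translate([209, 270, 429]) cube([402, 471, 24]);
translate([209, 270, 0]) cube([39, 39, 429]);
translate([572, 270, 0]) cube([39, 39, 429]);
translate([209, 702, 0]) cube([39, 39, 429]);
translate([572, 702, 0]) cube([39, 39, 429]);
translate([209, 721, 453]) cube([402, 20, 306]);


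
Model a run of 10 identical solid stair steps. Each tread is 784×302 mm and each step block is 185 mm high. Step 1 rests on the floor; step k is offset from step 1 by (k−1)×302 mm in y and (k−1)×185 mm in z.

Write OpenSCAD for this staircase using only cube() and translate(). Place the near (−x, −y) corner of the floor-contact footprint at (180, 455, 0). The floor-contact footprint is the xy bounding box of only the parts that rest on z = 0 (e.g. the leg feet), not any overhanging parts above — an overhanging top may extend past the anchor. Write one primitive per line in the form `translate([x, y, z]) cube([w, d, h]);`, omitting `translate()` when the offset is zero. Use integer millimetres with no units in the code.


translate([180, 455, 0]) cube([784, 302, 185]);
translate([180, 757, 185]) cube([784, 302, 185]);
translate([180, 1059, 370]) cube([784, 302, 185]);
translate([180, 1361, 555]) cube([784, 302, 185]);
translate([180, 1663, 740]) cube([784, 302, 185]);
translate([180, 1965, 925]) cube([784, 302, 185]);
translate([180, 2267, 1110]) cube([784, 302, 185]);
translate([180, 2569, 1295]) cube([784, 302, 185]);
translate([180, 2871, 1480]) cube([784, 302, 185]);
translate([180, 3173, 1665]) cube([784, 302, 185]);


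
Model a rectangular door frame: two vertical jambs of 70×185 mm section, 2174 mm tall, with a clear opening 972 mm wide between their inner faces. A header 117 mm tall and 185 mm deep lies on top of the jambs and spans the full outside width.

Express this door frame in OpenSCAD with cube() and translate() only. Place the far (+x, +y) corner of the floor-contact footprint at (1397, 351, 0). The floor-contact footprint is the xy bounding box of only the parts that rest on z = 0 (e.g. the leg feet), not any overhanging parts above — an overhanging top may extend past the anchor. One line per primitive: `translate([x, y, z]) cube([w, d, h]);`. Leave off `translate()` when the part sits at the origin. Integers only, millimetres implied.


translate([285, 166, 0]) cube([70, 185, 2174]);
translate([1327, 166, 0]) cube([70, 185, 2174]);
translate([285, 166, 2174]) cube([1112, 185, 117]);


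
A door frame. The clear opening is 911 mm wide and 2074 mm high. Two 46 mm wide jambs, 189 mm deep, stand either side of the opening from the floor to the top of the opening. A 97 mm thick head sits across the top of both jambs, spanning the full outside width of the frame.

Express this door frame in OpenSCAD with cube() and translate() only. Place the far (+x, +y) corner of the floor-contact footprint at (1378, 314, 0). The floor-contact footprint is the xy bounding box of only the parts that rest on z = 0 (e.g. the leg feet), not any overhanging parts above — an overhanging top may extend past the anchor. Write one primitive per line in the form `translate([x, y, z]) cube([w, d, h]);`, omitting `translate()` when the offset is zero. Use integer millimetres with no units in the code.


translate([375, 125, 0]) cube([46, 189, 2074]);
translate([1332, 125, 0]) cube([46, 189, 2074]);
translate([375, 125, 2074]) cube([1003, 189, 97]);


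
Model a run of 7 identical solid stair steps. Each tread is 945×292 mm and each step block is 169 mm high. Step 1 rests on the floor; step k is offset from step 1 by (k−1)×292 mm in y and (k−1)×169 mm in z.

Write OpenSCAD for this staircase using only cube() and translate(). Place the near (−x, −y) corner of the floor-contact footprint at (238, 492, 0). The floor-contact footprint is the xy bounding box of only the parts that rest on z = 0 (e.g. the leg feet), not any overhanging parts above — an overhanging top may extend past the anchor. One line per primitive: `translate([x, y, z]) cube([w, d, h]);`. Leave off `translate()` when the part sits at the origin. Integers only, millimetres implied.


translate([238, 492, 0]) cube([945, 292, 169]);
translate([238, 784, 169]) cube([945, 292, 169]);
translate([238, 1076, 338]) cube([945, 292, 169]);
translate([238, 1368, 507]) cube([945, 292, 169]);
translate([238, 1660, 676]) cube([945, 292, 169]);
translate([238, 1952, 845]) cube([945, 292, 169]);
translate([238, 2244, 1014]) cube([945, 292, 169]);


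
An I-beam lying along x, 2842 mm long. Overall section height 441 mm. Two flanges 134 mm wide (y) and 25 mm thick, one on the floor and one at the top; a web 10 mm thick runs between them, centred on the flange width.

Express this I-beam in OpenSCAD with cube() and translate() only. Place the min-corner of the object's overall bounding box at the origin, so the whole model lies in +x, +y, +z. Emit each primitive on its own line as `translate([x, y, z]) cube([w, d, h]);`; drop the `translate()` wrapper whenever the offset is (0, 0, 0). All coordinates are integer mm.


cube([2842, 134, 25]);
translate([0, 62, 25]) cube([2842, 10, 391]);
translate([0, 0, 416]) cube([2842, 134, 25]);


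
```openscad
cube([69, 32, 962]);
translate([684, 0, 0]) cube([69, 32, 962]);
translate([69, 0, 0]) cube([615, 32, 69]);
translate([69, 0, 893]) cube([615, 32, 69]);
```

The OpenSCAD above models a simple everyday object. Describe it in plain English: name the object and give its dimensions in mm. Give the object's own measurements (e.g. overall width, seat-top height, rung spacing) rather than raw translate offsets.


A rectangular picture frame lying in the x–z plane (depth along y). The opening is 615 mm wide (x) by 824 mm tall (z), surrounded by a border 69 mm wide on all four sides. The frame is 32 mm deep and is made of two full-height vertical stiles with two horizontal rails fitted between them.


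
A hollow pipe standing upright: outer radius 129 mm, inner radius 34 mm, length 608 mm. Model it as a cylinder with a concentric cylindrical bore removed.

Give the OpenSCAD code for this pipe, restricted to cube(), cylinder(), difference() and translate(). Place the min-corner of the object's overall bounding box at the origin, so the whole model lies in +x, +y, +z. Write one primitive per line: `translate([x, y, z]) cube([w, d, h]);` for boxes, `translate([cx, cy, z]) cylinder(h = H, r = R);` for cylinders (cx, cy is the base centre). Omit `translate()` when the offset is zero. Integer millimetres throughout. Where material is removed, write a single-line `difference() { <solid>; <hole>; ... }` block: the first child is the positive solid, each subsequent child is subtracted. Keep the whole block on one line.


difference() { translate([129, 129, 0]) cylinder(h = 608, r = 129); translate([129, 129, 0]) cylinder(h = 608, r = 34); }


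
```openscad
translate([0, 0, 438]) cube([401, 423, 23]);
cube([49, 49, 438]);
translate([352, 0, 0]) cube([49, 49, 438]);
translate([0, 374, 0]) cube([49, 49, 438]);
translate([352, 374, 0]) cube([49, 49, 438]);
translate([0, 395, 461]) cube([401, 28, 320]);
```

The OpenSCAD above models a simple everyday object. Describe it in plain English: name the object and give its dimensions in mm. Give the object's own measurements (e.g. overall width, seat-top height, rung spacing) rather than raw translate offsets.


A chair. The seat is a 401×423×23 mm slab with its top at z = 461 mm, on four 49×49 mm corner legs (flush with the seat edges, standing on z = 0). A flat backrest 28 mm thick, 320 mm tall, spans the full seat width and rises from the seat top along its +y edge, rear face flush with the rear of the seat.


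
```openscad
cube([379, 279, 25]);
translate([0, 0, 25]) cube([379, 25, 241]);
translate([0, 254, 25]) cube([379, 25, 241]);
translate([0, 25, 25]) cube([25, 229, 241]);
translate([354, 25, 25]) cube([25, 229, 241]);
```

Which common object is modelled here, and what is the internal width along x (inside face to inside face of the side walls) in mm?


An open box. The internal width is 329 mm.

A 379×279 base slab with four walls standing on it — an open box. The base is 379 mm wide and the walls are 25 mm thick, so the internal width is 379 − 2 × 25 = 329 mm.


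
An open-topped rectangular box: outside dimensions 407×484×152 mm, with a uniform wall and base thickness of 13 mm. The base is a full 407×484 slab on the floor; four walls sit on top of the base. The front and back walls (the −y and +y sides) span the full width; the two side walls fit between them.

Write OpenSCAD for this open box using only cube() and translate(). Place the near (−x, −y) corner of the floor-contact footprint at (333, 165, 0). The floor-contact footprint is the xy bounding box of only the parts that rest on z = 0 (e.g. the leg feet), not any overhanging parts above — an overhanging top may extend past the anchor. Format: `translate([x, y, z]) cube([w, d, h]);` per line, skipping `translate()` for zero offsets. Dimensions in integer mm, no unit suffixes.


translate([333, 165, 0]) cube([407, 484, 13]);
translate([333, 165, 13]) cube([407, 13, 139]);
translate([333, 636, 13]) cube([407, 13, 139]);
translate([333, 178, 13]) cube([13, 458, 139]);
translate([727, 178, 13]) cube([13, 458, 139]);


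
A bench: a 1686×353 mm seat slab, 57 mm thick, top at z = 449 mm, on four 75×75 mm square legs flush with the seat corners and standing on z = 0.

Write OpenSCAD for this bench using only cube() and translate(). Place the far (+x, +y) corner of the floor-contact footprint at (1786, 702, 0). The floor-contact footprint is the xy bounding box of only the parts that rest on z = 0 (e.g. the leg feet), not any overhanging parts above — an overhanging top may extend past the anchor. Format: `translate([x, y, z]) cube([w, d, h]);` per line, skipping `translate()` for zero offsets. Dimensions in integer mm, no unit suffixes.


translate([100, 349, 392]) cube([1686, 353, 57]);
translate([100, 349, 0]) cube([75, 75, 392]);
translate([100, 627, 0]) cube([75, 75, 392]);
translate([1711, 349, 0]) cube([75, 75, 392]);
translate([1711, 627, 0]) cube([75, 75, 392]);


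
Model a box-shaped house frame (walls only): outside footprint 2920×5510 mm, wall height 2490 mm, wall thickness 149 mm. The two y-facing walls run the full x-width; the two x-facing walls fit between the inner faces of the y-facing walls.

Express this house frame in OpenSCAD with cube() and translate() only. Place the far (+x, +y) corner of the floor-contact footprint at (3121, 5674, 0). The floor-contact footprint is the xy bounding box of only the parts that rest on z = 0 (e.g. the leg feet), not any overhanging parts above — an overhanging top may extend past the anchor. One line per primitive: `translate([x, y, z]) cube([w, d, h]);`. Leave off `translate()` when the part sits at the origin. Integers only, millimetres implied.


translate([201, 164, 0]) cube([2920, 149, 2490]);
translate([201, 5525, 0]) cube([2920, 149, 2490]);
translate([201, 313, 0]) cube([149, 5212, 2490]);
translate([2972, 313, 0]) cube([149, 5212, 2490]);


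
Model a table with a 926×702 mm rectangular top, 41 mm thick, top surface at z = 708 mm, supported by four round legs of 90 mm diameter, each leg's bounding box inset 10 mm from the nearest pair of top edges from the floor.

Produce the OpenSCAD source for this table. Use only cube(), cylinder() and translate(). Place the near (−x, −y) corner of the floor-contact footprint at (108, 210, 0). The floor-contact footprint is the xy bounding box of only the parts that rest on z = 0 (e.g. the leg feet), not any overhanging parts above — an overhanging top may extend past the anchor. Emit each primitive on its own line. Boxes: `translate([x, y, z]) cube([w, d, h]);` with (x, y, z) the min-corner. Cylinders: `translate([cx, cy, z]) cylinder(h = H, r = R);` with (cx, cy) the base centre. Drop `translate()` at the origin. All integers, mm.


translate([98, 200, 667]) cube([926, 702, 41]);
translate([153, 255, 0]) cylinder(h = 667, r = 45);
translate([969, 255, 0]) cylinder(h = 667, r = 45);
translate([153, 847, 0]) cylinder(h = 667, r = 45);
translate([969, 847, 0]) cylinder(h = 667, r = 45);


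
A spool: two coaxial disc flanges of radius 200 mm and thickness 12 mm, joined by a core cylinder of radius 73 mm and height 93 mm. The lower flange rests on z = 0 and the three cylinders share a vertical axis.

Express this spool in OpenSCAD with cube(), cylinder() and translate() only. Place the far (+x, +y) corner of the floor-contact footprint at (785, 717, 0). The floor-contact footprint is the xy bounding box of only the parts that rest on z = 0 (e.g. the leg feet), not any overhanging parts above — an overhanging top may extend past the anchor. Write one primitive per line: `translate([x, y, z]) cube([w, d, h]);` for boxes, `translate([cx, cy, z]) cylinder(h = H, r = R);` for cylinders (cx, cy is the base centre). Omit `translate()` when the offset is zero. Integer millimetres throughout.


translate([585, 517, 0]) cylinder(h = 12, r = 200);
translate([585, 517, 12]) cylinder(h = 93, r = 73);
translate([585, 517, 105]) cylinder(h = 12, r = 200);


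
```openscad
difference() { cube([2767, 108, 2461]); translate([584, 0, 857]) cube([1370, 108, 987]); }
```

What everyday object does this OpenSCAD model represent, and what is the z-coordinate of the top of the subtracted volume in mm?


A wall with a window opening. The window head height is 1844 mm.

A wall with a rectangular opening subtracted — a window. Sill at z = 857, opening 987 mm tall, so the head is at 857 + 987 = 1844 mm.


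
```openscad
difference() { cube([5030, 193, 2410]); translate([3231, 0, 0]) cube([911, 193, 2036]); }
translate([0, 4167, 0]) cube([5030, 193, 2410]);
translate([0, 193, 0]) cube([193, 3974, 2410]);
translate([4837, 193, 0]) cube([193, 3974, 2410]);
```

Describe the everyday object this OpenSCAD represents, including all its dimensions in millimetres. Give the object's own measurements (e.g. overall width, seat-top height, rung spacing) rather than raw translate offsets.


A single room: four walls, each 2410 mm tall and 193 mm thick, enclosing an outside footprint 5030×4360 mm (x × y), no floor or roof. The front and back walls (−y and +y sides) run the full x-width; the side walls fit between their inner faces. A door opening 911 mm wide and 2036 mm tall is cut through the front wall from the floor up, its −x edge 3231 mm from the wall's −x end.


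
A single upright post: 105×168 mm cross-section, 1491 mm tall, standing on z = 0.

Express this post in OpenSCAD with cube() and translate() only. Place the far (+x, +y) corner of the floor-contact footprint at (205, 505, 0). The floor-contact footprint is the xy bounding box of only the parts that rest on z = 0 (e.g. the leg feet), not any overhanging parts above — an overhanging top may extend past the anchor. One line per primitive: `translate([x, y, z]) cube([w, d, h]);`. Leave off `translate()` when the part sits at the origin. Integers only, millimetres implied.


translate([100, 337, 0]) cube([105, 168, 1491]);


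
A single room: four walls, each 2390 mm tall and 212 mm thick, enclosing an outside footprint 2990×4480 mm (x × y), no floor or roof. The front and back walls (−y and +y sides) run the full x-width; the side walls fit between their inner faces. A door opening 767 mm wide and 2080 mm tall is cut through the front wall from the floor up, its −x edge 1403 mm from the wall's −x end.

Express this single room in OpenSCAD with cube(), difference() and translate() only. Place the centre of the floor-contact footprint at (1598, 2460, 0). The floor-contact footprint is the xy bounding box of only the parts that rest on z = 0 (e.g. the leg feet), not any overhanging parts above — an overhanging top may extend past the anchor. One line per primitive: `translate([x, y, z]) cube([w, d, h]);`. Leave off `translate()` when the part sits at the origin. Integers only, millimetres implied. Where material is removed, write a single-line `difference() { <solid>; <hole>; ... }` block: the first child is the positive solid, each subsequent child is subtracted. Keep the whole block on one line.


difference() { translate([103, 220, 0]) cube([2990, 212, 2390]); translate([1506, 220, 0]) cube([767, 212, 2080]); }
translate([103, 4488, 0]) cube([2990, 212, 2390]);
translate([103, 432, 0]) cube([212, 4056, 2390]);
translate([2881, 432, 0]) cube([212, 4056, 2390]);


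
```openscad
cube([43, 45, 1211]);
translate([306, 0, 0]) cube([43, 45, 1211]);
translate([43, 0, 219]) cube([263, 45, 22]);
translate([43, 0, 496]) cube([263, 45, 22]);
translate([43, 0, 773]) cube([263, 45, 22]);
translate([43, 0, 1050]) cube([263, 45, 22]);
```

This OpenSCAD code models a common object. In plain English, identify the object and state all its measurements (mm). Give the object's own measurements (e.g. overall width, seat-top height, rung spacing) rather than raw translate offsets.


A straight ladder. Two 43×45 mm vertical rails, 1211 mm tall, stand 349 mm apart (outside-to-outside) with their front faces coplanar on the −y side. 4 rungs, each 45 mm deep and 22 mm tall, span between the inner faces of the rails, front faces flush with the rails. The lowest rung's underside is at z = 219 mm and rungs are spaced 277 mm apart (underside to underside).


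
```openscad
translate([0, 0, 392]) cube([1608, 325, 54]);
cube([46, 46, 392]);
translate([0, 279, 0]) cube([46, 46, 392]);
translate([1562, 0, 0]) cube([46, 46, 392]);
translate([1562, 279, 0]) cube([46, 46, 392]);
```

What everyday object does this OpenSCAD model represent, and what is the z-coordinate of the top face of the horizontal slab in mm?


A bench. The seat-top height is 446 mm.

A long slab on four corner posts — a bench. The slab sits at z = 392 with thickness 54, so the top is 392 + 54 = 446 mm.


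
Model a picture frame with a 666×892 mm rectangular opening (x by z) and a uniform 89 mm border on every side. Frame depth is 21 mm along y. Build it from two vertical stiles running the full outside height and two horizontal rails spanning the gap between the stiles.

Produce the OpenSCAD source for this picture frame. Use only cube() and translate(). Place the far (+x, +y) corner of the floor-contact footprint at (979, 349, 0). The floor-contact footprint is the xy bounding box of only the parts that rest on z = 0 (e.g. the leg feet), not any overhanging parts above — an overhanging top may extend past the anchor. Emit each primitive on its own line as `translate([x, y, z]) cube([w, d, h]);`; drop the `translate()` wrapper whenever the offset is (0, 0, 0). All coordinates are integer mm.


translate([135, 328, 0]) cube([89, 21, 1070]);
translate([890, 328, 0]) cube([89, 21, 1070]);
translate([224, 328, 0]) cube([666, 21, 89]);
translate([224, 328, 981]) cube([666, 21, 89]);


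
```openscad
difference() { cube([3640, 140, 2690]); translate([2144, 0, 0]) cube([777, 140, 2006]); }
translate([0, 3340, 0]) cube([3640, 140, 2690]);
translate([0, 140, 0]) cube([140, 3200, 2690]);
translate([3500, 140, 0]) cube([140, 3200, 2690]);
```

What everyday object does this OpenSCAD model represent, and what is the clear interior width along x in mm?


A single room. The interior width is 3360 mm.

Four walls enclosing a rectangle with a door in the front wall — a room. Outside width 3640 minus two 140 mm walls gives 3360 mm.


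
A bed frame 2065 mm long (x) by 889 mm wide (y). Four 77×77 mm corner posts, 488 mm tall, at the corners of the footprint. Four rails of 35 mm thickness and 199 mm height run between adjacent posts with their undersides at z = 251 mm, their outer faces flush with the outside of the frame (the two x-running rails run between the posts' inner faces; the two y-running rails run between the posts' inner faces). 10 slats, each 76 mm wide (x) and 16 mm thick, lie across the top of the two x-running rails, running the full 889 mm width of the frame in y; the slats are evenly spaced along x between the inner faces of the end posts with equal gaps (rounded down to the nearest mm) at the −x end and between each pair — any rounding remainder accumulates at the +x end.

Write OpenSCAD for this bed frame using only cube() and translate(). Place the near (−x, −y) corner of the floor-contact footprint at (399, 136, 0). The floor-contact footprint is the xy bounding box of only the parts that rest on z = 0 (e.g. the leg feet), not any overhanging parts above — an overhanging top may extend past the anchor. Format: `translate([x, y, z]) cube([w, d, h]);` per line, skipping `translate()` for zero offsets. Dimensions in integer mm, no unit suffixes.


translate([399, 136, 0]) cube([77, 77, 488]);
translate([399, 948, 0]) cube([77, 77, 488]);
translate([2387, 136, 0]) cube([77, 77, 488]);
translate([2387, 948, 0]) cube([77, 77, 488]);
translate([476, 136, 251]) cube([1911, 35, 199]);
translate([476, 990, 251]) cube([1911, 35, 199]);
translate([399, 213, 251]) cube([35, 735, 199]);
translate([2429, 213, 251]) cube([35, 735, 199]);
translate([580, 136, 450]) cube([76, 889, 16]);
translate([760, 136, 450]) cube([76, 889, 16]);
translate([940, 136, 450]) cube([76, 889, 16]);
translate([1120, 136, 450]) cube([76, 889, 16]);
translate([1300, 136, 450]) cube([76, 889, 16]);
translate([1480, 136, 450]) cube([76, 889, 16]);
translate([1660, 136, 450]) cube([76, 889, 16]);
translate([1840, 136, 450]) cube([76, 889, 16]);
translate([2020, 136, 450]) cube([76, 889, 16]);
translate([2200, 136, 450]) cube([76, 889, 16]);


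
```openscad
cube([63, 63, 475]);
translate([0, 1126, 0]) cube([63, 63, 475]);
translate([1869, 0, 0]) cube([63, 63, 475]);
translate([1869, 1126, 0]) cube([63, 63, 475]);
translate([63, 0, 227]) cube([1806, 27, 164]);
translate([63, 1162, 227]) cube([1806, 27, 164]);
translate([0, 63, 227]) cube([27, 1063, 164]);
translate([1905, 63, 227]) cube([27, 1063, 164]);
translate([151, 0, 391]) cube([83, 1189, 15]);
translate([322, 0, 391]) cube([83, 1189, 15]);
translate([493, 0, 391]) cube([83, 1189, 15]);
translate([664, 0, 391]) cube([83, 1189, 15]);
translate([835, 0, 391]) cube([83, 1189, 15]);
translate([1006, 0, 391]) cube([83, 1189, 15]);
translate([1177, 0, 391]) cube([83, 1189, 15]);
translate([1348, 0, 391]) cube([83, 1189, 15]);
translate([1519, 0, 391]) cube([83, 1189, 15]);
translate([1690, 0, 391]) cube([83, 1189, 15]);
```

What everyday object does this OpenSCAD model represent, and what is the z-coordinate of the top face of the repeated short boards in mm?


A bed frame. The slat-top height is 406 mm.

Four posts, four rails, and a row of slats — a bed frame. Slats sit on the rails at z = 227 + 164 = 391; with slat thickness 15, the top is 406 mm.


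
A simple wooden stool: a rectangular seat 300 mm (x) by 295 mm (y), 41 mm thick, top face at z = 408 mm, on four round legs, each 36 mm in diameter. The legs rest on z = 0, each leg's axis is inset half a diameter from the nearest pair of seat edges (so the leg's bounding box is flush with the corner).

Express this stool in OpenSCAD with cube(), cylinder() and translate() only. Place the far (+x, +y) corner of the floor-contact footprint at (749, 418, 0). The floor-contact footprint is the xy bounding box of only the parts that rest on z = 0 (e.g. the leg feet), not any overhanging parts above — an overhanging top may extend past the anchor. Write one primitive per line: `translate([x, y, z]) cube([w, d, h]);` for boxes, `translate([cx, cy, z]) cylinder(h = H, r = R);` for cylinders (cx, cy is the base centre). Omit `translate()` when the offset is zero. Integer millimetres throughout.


// leg_h = 408 - 41 = 367
translate([449, 123, 367]) cube([300, 295, 41]);
translate([467, 141, 0]) cylinder(h = 367, r = 18);
translate([731, 141, 0]) cylinder(h = 367, r = 18);
translate([467, 400, 0]) cylinder(h = 367, r = 18);
translate([731, 400, 0]) cylinder(h = 367, r = 18);


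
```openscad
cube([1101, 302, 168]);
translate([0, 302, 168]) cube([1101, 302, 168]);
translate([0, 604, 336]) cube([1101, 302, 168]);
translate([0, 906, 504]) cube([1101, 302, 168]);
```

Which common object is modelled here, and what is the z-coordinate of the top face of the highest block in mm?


A staircase. The total rise is 672 mm.

4 identical blocks, each offset up and back from the previous — a staircase. Each step is 168 mm tall and there are 4 of them, so the total rise is 4 × 168 = 672 mm.


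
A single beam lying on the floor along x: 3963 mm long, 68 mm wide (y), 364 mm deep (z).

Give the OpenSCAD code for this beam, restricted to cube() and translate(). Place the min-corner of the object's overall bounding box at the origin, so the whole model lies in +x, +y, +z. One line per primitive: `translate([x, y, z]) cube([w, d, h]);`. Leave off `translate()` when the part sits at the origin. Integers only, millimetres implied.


cube([3963, 68, 364]);


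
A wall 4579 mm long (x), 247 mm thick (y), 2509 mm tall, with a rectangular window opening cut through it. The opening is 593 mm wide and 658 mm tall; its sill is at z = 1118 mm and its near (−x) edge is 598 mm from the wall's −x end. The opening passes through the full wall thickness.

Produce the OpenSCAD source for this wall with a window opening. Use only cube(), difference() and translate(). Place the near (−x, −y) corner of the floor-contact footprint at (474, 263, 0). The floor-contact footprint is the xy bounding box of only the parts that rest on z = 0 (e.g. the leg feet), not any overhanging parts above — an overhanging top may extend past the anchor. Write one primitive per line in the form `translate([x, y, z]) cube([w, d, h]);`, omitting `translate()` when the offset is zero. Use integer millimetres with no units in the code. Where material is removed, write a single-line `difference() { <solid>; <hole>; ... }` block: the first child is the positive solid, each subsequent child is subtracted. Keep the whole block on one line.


difference() { translate([474, 263, 0]) cube([4579, 247, 2509]); translate([1072, 263, 1118]) cube([593, 247, 658]); }


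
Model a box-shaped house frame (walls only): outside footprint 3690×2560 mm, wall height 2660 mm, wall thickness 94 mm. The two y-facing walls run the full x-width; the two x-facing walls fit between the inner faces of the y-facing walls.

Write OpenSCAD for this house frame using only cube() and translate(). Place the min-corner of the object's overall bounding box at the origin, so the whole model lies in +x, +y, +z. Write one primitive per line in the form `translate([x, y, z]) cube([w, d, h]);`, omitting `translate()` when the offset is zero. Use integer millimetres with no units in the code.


cube([3690, 94, 2660]);
translate([0, 2466, 0]) cube([3690, 94, 2660]);
translate([0, 94, 0]) cube([94, 2372, 2660]);
translate([3596, 94, 0]) cube([94, 2372, 2660]);


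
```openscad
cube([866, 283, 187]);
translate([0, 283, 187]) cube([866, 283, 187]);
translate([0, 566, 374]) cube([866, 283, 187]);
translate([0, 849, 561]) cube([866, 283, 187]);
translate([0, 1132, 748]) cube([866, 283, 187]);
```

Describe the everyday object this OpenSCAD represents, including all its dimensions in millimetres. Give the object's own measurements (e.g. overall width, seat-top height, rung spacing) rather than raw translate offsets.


A straight staircase of 5 solid steps. Each step is 866 mm wide (x), 283 mm deep (y, the going) and 187 mm tall (the rise). The first step rests on the floor; each subsequent step sits one going further in +y and one rise higher in +z, directly behind and above the previous step with no overlap.


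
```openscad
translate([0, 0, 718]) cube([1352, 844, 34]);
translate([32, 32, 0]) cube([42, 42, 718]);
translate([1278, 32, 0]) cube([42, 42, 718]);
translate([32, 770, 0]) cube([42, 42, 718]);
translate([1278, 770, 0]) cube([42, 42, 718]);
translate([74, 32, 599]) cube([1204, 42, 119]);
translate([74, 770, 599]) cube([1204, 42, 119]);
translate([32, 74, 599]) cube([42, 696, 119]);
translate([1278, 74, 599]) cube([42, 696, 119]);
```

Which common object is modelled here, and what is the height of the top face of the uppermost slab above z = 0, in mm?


A table. The table height is 752 mm.

A 1352×844×34 slab sits at z = 718 on four 42 mm square posts — a table. The top surface is at 718 + 34 = 752 mm.


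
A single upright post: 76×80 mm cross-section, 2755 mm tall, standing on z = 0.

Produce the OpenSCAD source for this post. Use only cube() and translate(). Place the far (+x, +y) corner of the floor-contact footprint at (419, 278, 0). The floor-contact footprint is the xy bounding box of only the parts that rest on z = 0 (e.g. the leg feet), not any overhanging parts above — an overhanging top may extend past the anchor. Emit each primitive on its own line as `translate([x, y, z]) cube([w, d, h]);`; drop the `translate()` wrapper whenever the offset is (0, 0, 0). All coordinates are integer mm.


translate([343, 198, 0]) cube([76, 80, 2755]);


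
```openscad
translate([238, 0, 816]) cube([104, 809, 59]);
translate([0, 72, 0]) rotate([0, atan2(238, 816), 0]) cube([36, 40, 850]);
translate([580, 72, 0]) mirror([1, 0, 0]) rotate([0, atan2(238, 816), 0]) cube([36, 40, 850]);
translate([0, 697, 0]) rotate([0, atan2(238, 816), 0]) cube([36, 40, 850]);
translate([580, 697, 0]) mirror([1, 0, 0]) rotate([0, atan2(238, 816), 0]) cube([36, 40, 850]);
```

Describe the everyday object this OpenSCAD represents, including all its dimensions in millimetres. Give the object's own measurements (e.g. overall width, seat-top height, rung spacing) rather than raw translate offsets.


A sawhorse. A 104×809×59 mm beam (x, y, z) sits on two A-frame leg pairs. Each pair is two raked legs of 36×40 mm section (40 mm along y) splaying symmetrically in x. Each leg rises 816 mm vertically over 238 mm of horizontal reach and is 850 mm long along its own axis. Every leg's outer bottom edge rests on the floor and its outer top edge meets a bottom edge of the beam — the left legs (tilting toward +x) meet the beam's −x bottom edge, the right legs (their mirror images, tilting toward −x) meet its +x bottom edge — so the leg tops tuck under the beam, the beam's underside is 816 mm above the floor, and the feet are 580 mm apart outside-to-outside with the beam centred between them. The two leg pairs are set in 72 mm from either end of the beam.


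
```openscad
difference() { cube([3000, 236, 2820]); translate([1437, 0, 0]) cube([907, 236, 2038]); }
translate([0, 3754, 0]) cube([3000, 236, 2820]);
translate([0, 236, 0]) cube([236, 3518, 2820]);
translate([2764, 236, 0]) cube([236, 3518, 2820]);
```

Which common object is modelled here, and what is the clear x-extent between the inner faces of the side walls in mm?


A single room. The interior width is 2528 mm.

Four walls enclosing a rectangle with a door in the front wall — a room. Outside width 3000 minus two 236 mm walls gives 2528 mm.


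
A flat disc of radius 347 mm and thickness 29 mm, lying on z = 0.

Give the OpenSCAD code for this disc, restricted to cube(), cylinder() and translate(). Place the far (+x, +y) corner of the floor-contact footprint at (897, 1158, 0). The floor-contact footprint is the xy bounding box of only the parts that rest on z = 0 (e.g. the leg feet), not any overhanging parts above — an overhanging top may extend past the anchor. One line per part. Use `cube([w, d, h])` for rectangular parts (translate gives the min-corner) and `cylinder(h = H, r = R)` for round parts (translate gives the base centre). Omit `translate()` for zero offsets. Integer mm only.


translate([550, 811, 0]) cylinder(h = 29, r = 347);


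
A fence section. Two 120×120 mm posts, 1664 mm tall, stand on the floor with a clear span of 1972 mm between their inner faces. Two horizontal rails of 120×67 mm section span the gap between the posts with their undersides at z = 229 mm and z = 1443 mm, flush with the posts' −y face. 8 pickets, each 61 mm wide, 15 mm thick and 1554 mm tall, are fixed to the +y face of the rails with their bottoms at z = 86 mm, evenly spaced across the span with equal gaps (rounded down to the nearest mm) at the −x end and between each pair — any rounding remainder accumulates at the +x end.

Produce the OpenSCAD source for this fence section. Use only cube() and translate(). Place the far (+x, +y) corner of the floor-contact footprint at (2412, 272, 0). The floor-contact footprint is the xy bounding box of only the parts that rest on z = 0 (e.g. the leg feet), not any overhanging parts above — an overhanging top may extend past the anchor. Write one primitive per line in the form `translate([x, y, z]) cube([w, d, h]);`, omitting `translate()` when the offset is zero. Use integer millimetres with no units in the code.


translate([200, 152, 0]) cube([120, 120, 1664]);
translate([2292, 152, 0]) cube([120, 120, 1664]);
translate([320, 152, 229]) cube([1972, 120, 67]);
translate([320, 152, 1443]) cube([1972, 120, 67]);
translate([484, 272, 86]) cube([61, 15, 1554]);
translate([709, 272, 86]) cube([61, 15, 1554]);
translate([934, 272, 86]) cube([61, 15, 1554]);
translate([1159, 272, 86]) cube([61, 15, 1554]);
translate([1384, 272, 86]) cube([61, 15, 1554]);
translate([1609, 272, 86]) cube([61, 15, 1554]);
translate([1834, 272, 86]) cube([61, 15, 1554]);
translate([2059, 272, 86]) cube([61, 15, 1554]);


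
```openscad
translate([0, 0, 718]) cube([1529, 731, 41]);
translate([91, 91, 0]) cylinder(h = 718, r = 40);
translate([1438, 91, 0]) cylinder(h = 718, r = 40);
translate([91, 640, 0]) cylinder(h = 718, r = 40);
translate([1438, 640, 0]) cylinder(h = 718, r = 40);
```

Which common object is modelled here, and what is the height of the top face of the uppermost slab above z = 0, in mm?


A table. The table height is 759 mm.

A 1529×731×41 slab sits at z = 718 on four Ø80 mm round legs — a table. The top surface is at 718 + 41 = 759 mm.


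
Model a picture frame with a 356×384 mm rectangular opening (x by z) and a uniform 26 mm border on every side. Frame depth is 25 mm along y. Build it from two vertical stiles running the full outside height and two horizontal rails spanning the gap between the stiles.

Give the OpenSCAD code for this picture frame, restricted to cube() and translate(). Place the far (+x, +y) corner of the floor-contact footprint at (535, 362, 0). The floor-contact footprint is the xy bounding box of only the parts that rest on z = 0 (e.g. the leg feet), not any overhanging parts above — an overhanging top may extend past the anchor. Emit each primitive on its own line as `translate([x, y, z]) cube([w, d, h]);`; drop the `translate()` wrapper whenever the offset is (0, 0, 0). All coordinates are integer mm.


translate([127, 337, 0]) cube([26, 25, 436]);
translate([509, 337, 0]) cube([26, 25, 436]);
translate([153, 337, 0]) cube([356, 25, 26]);
translate([153, 337, 410]) cube([356, 25, 26]);


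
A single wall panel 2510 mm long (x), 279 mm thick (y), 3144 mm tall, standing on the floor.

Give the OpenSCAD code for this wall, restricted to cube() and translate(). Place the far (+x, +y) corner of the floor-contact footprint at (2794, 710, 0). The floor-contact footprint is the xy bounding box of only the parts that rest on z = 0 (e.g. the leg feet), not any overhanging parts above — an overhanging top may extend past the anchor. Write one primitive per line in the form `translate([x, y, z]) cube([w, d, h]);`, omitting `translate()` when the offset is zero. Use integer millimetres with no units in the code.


translate([284, 431, 0]) cube([2510, 279, 3144]);


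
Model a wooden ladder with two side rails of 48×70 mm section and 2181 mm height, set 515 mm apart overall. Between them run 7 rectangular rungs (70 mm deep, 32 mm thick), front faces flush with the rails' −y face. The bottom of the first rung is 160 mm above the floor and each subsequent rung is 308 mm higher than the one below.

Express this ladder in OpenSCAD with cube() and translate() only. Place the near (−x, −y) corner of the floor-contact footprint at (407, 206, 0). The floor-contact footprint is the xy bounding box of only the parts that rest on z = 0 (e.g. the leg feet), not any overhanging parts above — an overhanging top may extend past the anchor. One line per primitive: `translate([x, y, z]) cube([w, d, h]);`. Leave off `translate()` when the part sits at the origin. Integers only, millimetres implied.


// rung span = 515 - 2*48 = 419
// rung[k] z = 160 + k*308
translate([407, 206, 0]) cube([48, 70, 2181]);
translate([874, 206, 0]) cube([48, 70, 2181]);
translate([455, 206, 160]) cube([419, 70, 32]);
translate([455, 206, 468]) cube([419, 70, 32]);
translate([455, 206, 776]) cube([419, 70, 32]);
translate([455, 206, 1084]) cube([419, 70, 32]);
translate([455, 206, 1392]) cube([419, 70, 32]);
translate([455, 206, 1700]) cube([419, 70, 32]);
translate([455, 206, 2008]) cube([419, 70, 32]);


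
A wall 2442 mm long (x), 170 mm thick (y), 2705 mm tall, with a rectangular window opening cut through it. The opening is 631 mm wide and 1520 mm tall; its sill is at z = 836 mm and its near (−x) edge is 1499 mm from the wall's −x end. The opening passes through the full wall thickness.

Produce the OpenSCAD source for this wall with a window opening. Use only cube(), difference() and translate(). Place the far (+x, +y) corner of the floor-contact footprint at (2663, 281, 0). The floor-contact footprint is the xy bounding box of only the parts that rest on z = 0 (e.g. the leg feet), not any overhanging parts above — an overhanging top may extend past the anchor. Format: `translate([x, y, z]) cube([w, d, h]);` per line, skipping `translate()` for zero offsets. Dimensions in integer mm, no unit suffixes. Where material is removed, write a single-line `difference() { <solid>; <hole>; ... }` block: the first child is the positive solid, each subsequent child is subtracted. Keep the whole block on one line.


difference() { translate([221, 111, 0]) cube([2442, 170, 2705]); translate([1720, 111, 836]) cube([631, 170, 1520]); }
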